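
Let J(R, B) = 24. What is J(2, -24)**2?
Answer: 576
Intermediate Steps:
J(2, -24)**2 = 24**2 = 576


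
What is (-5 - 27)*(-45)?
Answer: 1440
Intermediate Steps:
(-5 - 27)*(-45) = -32*(-45) = 1440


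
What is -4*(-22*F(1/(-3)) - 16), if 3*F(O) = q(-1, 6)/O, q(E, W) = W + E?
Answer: -376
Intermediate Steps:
q(E, W) = E + W
F(O) = 5/(3*O) (F(O) = ((-1 + 6)/O)/3 = (5/O)/3 = 5/(3*O))
-4*(-22*F(1/(-3)) - 16) = -4*(-110/(3*(1/(-3))) - 16) = -4*(-110/(3*(1*(-⅓))) - 16) = -4*(-110/(3*(-⅓)) - 16) = -4*(-110*(-3)/3 - 16) = -4*(-22*(-5) - 16) = -4*(110 - 16) = -4*94 = -376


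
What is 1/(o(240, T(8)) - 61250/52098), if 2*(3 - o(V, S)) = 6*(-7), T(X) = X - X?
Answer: 26049/594551 ≈ 0.043813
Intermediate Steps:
T(X) = 0
o(V, S) = 24 (o(V, S) = 3 - 3*(-7) = 3 - ½*(-42) = 3 + 21 = 24)
1/(o(240, T(8)) - 61250/52098) = 1/(24 - 61250/52098) = 1/(24 - 61250*1/52098) = 1/(24 - 30625/26049) = 1/(594551/26049) = 26049/594551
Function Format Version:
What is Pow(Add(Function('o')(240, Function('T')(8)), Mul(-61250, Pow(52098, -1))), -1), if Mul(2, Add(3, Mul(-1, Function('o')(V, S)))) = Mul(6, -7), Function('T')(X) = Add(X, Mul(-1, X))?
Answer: Rational(26049, 594551) ≈ 0.043813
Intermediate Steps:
Function('T')(X) = 0
Function('o')(V, S) = 24 (Function('o')(V, S) = Add(3, Mul(Rational(-1, 2), Mul(6, -7))) = Add(3, Mul(Rational(-1, 2), -42)) = Add(3, 21) = 24)
Pow(Add(Function('o')(240, Function('T')(8)), Mul(-61250, Pow(52098, -1))), -1) = Pow(Add(24, Mul(-61250, Pow(52098, -1))), -1) = Pow(Add(24, Mul(-61250, Rational(1, 52098))), -1) = Pow(Add(24, Rational(-30625, 26049)), -1) = Pow(Rational(594551, 26049), -1) = Rational(26049, 594551)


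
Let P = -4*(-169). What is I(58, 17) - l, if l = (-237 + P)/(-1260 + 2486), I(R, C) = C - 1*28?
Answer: -13925/1226 ≈ -11.358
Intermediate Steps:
P = 676
I(R, C) = -28 + C (I(R, C) = C - 28 = -28 + C)
l = 439/1226 (l = (-237 + 676)/(-1260 + 2486) = 439/1226 ≈ 0.35808)
I(58, 17) - l = (-28 + 17) - 1*439/1226 = -11 - 439/1226 = -13925/1226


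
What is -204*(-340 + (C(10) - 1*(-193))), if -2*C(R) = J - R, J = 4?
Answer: 29376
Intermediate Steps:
C(R) = -2 + R/2 (C(R) = -(4 - R)/2 = -2 + R/2)
-204*(-340 + (C(10) - 1*(-193))) = -204*(-340 + ((-2 + (½)*10) - 1*(-193))) = -204*(-340 + ((-2 + 5) + 193)) = -204*(-340 + (3 + 193)) = -204*(-340 + 196) = -204*(-144) = 29376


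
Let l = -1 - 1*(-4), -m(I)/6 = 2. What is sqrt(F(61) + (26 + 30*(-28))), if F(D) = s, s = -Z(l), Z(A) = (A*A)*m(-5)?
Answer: I*sqrt(706) ≈ 26.571*I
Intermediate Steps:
m(I) = -12 (m(I) = -6*2 = -12)
l = 3 (l = -1 + 4 = 3)
Z(A) = -12*A**2 (Z(A) = (A*A)*(-12) = A**2*(-12) = -12*A**2)
s = 108 (s = -(-12)*3**2 = -(-12)*9 = -1*(-108) = 108)
F(D) = 108
sqrt(F(61) + (26 + 30*(-28))) = sqrt(108 + (26 + 30*(-28))) = sqrt(108 + (26 - 840)) = sqrt(108 - 814) = sqrt(-706) = I*sqrt(706)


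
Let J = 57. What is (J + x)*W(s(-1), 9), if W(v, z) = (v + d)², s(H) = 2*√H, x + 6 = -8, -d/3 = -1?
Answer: 215 + 516*I ≈ 215.0 + 516.0*I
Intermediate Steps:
d = 3 (d = -3*(-1) = 3)
x = -14 (x = -6 - 8 = -14)
W(v, z) = (3 + v)² (W(v, z) = (v + 3)² = (3 + v)²)
(J + x)*W(s(-1), 9) = (57 - 14)*(3 + 2*√(-1))² = 43*(3 + 2*I)²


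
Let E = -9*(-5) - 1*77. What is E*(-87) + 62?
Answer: 2846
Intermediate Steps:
E = -32 (E = 45 - 77 = -32)
E*(-87) + 62 = -32*(-87) + 62 = 2784 + 62 = 2846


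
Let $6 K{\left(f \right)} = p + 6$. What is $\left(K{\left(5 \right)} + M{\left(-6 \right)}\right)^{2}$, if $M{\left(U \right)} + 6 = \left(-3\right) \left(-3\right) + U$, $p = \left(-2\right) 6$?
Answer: $16$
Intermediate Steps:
$p = -12$
$M{\left(U \right)} = 3 + U$ ($M{\left(U \right)} = -6 + \left(\left(-3\right) \left(-3\right) + U\right) = -6 + \left(9 + U\right) = 3 + U$)
$K{\left(f \right)} = -1$ ($K{\left(f \right)} = \frac{-12 + 6}{6} = \frac{1}{6} \left(-6\right) = -1$)
$\left(K{\left(5 \right)} + M{\left(-6 \right)}\right)^{2} = \left(-1 + \left(3 - 6\right)\right)^{2} = \left(-1 - 3\right)^{2} = \left(-4\right)^{2} = 16$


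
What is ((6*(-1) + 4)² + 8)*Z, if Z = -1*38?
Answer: -456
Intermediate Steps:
Z = -38
((6*(-1) + 4)² + 8)*Z = ((6*(-1) + 4)² + 8)*(-38) = ((-6 + 4)² + 8)*(-38) = ((-2)² + 8)*(-38) = (4 + 8)*(-38) = 12*(-38) = -456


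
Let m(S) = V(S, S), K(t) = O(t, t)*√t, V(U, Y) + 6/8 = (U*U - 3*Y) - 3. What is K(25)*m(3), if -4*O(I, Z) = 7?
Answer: 525/16 ≈ 32.813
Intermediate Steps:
V(U, Y) = -15/4 + U² - 3*Y (V(U, Y) = -¾ + ((U*U - 3*Y) - 3) = -¾ + ((U² - 3*Y) - 3) = -¾ + (-3 + U² - 3*Y) = -15/4 + U² - 3*Y)
O(I, Z) = -7/4 (O(I, Z) = -¼*7 = -7/4)
K(t) = -7*√t/4
m(S) = -15/4 + S² - 3*S
K(25)*m(3) = (-7*√25/4)*(-15/4 + 3² - 3*3) = (-7/4*5)*(-15/4 + 9 - 9) = -35/4*(-15/4) = 525/16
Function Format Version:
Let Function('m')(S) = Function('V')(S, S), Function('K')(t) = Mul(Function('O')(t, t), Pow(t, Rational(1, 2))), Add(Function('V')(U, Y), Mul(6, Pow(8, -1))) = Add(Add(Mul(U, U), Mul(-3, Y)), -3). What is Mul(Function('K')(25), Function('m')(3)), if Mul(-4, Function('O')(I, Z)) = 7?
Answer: Rational(525, 16) ≈ 32.813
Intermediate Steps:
Function('V')(U, Y) = Add(Rational(-15, 4), Pow(U, 2), Mul(-3, Y)) (Function('V')(U, Y) = Add(Rational(-3, 4), Add(Add(Mul(U, U), Mul(-3, Y)), -3)) = Add(Rational(-3, 4), Add(Add(Pow(U, 2), Mul(-3, Y)), -3)) = Add(Rational(-3, 4), Add(-3, Pow(U, 2), Mul(-3, Y))) = Add(Rational(-15, 4), Pow(U, 2), Mul(-3, Y)))
Function('O')(I, Z) = Rational(-7, 4) (Function('O')(I, Z) = Mul(Rational(-1, 4), 7) = Rational(-7, 4))
Function('K')(t) = Mul(Rational(-7, 4), Pow(t, Rational(1, 2)))
Function('m')(S) = Add(Rational(-15, 4), Pow(S, 2), Mul(-3, S))
Mul(Function('K')(25), Function('m')(3)) = Mul(Mul(Rational(-7, 4), Pow(25, Rational(1, 2))), Add(Rational(-15, 4), Pow(3, 2), Mul(-3, 3))) = Mul(Mul(Rational(-7, 4), 5), Add(Rational(-15, 4), 9, -9)) = Mul(Rational(-35, 4), Rational(-15, 4)) = Rational(525, 16)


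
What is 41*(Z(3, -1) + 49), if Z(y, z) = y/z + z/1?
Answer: 1845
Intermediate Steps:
Z(y, z) = z + y/z (Z(y, z) = y/z + z*1 = y/z + z = z + y/z)
41*(Z(3, -1) + 49) = 41*((-1 + 3/(-1)) + 49) = 41*((-1 + 3*(-1)) + 49) = 41*((-1 - 3) + 49) = 41*(-4 + 49) = 41*45 = 1845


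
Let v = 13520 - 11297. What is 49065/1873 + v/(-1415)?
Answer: 65263296/2650295 ≈ 24.625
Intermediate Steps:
v = 2223
49065/1873 + v/(-1415) = 49065/1873 + 2223/(-1415) = 49065*(1/1873) + 2223*(-1/1415) = 49065/1873 - 2223/1415 = 65263296/2650295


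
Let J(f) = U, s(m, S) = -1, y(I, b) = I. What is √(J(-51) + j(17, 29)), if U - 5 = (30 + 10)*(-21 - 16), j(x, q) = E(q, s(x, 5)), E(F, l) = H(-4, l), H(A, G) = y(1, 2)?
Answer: I*√1474 ≈ 38.393*I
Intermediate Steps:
H(A, G) = 1
E(F, l) = 1
j(x, q) = 1
U = -1475 (U = 5 + (30 + 10)*(-21 - 16) = 5 + 40*(-37) = 5 - 1480 = -1475)
J(f) = -1475
√(J(-51) + j(17, 29)) = √(-1475 + 1) = √(-1474) = I*√1474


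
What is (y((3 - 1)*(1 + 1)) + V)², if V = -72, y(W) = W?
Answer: 4624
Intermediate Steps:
(y((3 - 1)*(1 + 1)) + V)² = ((3 - 1)*(1 + 1) - 72)² = (2*2 - 72)² = (4 - 72)² = (-68)² = 4624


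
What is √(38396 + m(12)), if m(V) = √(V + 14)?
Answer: √(38396 + √26) ≈ 195.96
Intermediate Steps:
m(V) = √(14 + V)
√(38396 + m(12)) = √(38396 + √(14 + 12)) = √(38396 + √26)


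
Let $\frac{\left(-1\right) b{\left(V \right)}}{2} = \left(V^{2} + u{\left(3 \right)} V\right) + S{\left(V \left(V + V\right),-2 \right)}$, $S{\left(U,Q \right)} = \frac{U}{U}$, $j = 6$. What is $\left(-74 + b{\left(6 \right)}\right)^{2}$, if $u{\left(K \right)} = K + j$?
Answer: $65536$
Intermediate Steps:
$u{\left(K \right)} = 6 + K$ ($u{\left(K \right)} = K + 6 = 6 + K$)
$S{\left(U,Q \right)} = 1$
$b{\left(V \right)} = -2 - 18 V - 2 V^{2}$ ($b{\left(V \right)} = - 2 \left(\left(V^{2} + \left(6 + 3\right) V\right) + 1\right) = - 2 \left(\left(V^{2} + 9 V\right) + 1\right) = - 2 \left(1 + V^{2} + 9 V\right) = -2 - 18 V - 2 V^{2}$)
$\left(-74 + b{\left(6 \right)}\right)^{2} = \left(-74 - \left(110 + 72\right)\right)^{2} = \left(-74 - 182\right)^{2} = \left(-256\right)^{2} = 65536$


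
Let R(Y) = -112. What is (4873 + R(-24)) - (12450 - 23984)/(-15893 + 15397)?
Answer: 1174961/248 ≈ 4737.7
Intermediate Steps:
(4873 + R(-24)) - (12450 - 23984)/(-15893 + 15397) = (4873 - 112) - (12450 - 23984)/(-15893 + 15397) = 4761 - (-11534)/(-496) = 4761 - (-11534)*(-1)/496 = 4761 - 1*5767/248 = 4761 - 5767/248 = 1174961/248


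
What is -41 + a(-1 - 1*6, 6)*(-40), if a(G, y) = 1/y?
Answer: -143/3 ≈ -47.667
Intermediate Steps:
-41 + a(-1 - 1*6, 6)*(-40) = -41 - 40/6 = -41 + (⅙)*(-40) = -41 - 20/3 = -143/3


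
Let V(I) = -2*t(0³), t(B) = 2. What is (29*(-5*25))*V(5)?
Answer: 14500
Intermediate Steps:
V(I) = -4 (V(I) = -2*2 = -4)
(29*(-5*25))*V(5) = (29*(-5*25))*(-4) = (29*(-125))*(-4) = -3625*(-4) = 14500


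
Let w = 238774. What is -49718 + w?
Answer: 189056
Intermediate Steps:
-49718 + w = -49718 + 238774 = 189056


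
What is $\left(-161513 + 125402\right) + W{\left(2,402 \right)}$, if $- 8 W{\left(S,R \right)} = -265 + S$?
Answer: $- \frac{288625}{8} \approx -36078.0$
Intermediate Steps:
$W{\left(S,R \right)} = \frac{265}{8} - \frac{S}{8}$ ($W{\left(S,R \right)} = - \frac{-265 + S}{8} = \frac{265}{8} - \frac{S}{8}$)
$\left(-161513 + 125402\right) + W{\left(2,402 \right)} = \left(-161513 + 125402\right) + \left(\frac{265}{8} - \frac{1}{4}\right) = -36111 + \left(\frac{265}{8} - \frac{1}{4}\right) = -36111 + \frac{263}{8} = - \frac{288625}{8}$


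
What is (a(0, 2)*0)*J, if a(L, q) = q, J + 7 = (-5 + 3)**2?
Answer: 0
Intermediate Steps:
J = -3 (J = -7 + (-5 + 3)**2 = -7 + (-2)**2 = -7 + 4 = -3)
(a(0, 2)*0)*J = (2*0)*(-3) = 0*(-3) = 0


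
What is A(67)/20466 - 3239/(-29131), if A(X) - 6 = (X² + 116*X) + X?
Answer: 212795564/298097523 ≈ 0.71385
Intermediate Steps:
A(X) = 6 + X² + 117*X (A(X) = 6 + ((X² + 116*X) + X) = 6 + (X² + 117*X) = 6 + X² + 117*X)
A(67)/20466 - 3239/(-29131) = (6 + 67² + 117*67)/20466 - 3239/(-29131) = (6 + 4489 + 7839)*(1/20466) - 3239*(-1/29131) = 12334*(1/20466) + 3239/29131 = 6167/10233 + 3239/29131 = 212795564/298097523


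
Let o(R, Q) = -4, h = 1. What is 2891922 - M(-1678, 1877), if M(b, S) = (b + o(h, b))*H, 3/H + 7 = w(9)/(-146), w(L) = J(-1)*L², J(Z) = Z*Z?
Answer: 3189053250/1103 ≈ 2.8913e+6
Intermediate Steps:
J(Z) = Z²
w(L) = L² (w(L) = (-1)²*L² = 1*L² = L²)
H = -438/1103 (H = 3/(-7 + 9²/(-146)) = 3/(-7 + 81*(-1/146)) = 3/(-7 - 81/146) = 3/(-1103/146) = 3*(-146/1103) = -438/1103 ≈ -0.39710)
M(b, S) = 1752/1103 - 438*b/1103 (M(b, S) = (b - 4)*(-438/1103) = (-4 + b)*(-438/1103) = 1752/1103 - 438*b/1103)
2891922 - M(-1678, 1877) = 2891922 - (1752/1103 - 438/1103*(-1678)) = 2891922 - (1752/1103 + 734964/1103) = 2891922 - 1*736716/1103 = 2891922 - 736716/1103 = 3189053250/1103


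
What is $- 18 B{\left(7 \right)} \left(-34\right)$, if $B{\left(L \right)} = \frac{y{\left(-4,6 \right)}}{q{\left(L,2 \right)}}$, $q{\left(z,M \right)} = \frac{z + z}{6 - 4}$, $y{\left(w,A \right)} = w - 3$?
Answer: $-612$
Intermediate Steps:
$y{\left(w,A \right)} = -3 + w$
$q{\left(z,M \right)} = z$ ($q{\left(z,M \right)} = \frac{2 z}{2} = 2 z \frac{1}{2} = z$)
$B{\left(L \right)} = - \frac{7}{L}$ ($B{\left(L \right)} = \frac{-3 - 4}{L} = - \frac{7}{L}$)
$- 18 B{\left(7 \right)} \left(-34\right) = - 18 \left(- \frac{7}{7}\right) \left(-34\right) = - 18 \left(\left(-7\right) \frac{1}{7}\right) \left(-34\right) = \left(-18\right) \left(-1\right) \left(-34\right) = 18 \left(-34\right) = -612$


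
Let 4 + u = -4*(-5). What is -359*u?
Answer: -5744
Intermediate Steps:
u = 16 (u = -4 - 4*(-5) = -4 + 20 = 16)
-359*u = -359*16 = -5744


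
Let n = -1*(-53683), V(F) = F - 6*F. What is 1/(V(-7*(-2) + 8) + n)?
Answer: 1/53573 ≈ 1.8666e-5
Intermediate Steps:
V(F) = -5*F
n = 53683
1/(V(-7*(-2) + 8) + n) = 1/(-5*(-7*(-2) + 8) + 53683) = 1/(-5*(14 + 8) + 53683) = 1/(-5*22 + 53683) = 1/(-110 + 53683) = 1/53573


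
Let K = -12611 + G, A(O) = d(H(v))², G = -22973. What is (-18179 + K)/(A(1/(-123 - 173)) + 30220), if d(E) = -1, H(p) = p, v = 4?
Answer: -53763/30221 ≈ -1.7790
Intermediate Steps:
A(O) = 1 (A(O) = (-1)² = 1)
K = -35584 (K = -12611 - 22973 = -35584)
(-18179 + K)/(A(1/(-123 - 173)) + 30220) = (-18179 - 35584)/(1 + 30220) = -53763/30221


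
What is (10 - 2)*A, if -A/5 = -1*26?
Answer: 1040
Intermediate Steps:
A = 130 (A = -(-5)*26 = -5*(-26) = 130)
(10 - 2)*A = (10 - 2)*130 = 8*130 = 1040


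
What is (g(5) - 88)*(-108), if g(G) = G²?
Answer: 6804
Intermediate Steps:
(g(5) - 88)*(-108) = (5² - 88)*(-108) = (25 - 88)*(-108) = -63*(-108) = 6804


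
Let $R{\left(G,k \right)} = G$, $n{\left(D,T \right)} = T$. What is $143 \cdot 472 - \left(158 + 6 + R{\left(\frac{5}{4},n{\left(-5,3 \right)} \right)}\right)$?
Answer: $\frac{269323}{4} \approx 67331.0$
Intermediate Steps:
$143 \cdot 472 - \left(158 + 6 + R{\left(\frac{5}{4},n{\left(-5,3 \right)} \right)}\right) = 143 \cdot 472 - \left(158 + 6 + \frac{5}{4}\right) = 67496 - \left(164 + \frac{5}{4}\right) = 67496 - \frac{661}{4} = \frac{269323}{4}$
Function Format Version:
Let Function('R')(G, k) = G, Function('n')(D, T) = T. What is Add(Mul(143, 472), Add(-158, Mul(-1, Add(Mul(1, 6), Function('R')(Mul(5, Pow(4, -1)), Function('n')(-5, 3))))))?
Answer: Rational(269323, 4) ≈ 67331.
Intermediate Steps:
Add(Mul(143, 472), Add(-158, Mul(-1, Add(Mul(1, 6), Function('R')(Mul(5, Pow(4, -1)), Function('n')(-5, 3)))))) = Add(Mul(143, 472), Add(-158, Mul(-1, Add(Mul(1, 6), Mul(5, Pow(4, -1)))))) = Add(67496, Add(-158, Mul(-1, Add(6, Mul(5, Rational(1, 4)))))) = Add(67496, Add(-158, Mul(-1, Add(6, Rational(5, 4))))) = Add(67496, Add(-158, Mul(-1, Rational(29, 4)))) = Add(67496, Add(-158, Rational(-29, 4))) = Add(67496, Rational(-661, 4)) = Rational(269323, 4)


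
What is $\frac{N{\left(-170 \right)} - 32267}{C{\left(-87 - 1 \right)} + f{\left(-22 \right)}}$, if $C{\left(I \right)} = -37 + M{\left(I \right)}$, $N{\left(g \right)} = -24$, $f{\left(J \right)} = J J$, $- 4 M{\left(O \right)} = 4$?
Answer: $- \frac{32291}{446} \approx -72.401$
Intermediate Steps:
$M{\left(O \right)} = -1$ ($M{\left(O \right)} = \left(- \frac{1}{4}\right) 4 = -1$)
$f{\left(J \right)} = J^{2}$
$C{\left(I \right)} = -38$ ($C{\left(I \right)} = -37 - 1 = -38$)
$\frac{N{\left(-170 \right)} - 32267}{C{\left(-87 - 1 \right)} + f{\left(-22 \right)}} = \frac{-24 - 32267}{-38 + \left(-22\right)^{2}} = \frac{-24 - 32267}{-38 + 484} = - \frac{32291}{446}$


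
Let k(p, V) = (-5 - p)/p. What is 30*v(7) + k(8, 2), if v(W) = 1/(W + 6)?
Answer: 71/104 ≈ 0.68269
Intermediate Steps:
k(p, V) = (-5 - p)/p
v(W) = 1/(6 + W)
30*v(7) + k(8, 2) = 30/(6 + 7) + (-5 - 1*8)/8 = 30/13 + (-5 - 8)/8 = 30*(1/13) + (⅛)*(-13) = 30/13 - 13/8 = 71/104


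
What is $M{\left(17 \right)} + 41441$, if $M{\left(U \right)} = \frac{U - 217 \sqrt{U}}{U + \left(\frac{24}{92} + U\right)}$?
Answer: $\frac{32655899}{788} - \frac{4991 \sqrt{17}}{788} \approx 41415.0$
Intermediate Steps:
$M{\left(U \right)} = \frac{U - 217 \sqrt{U}}{\frac{6}{23} + 2 U}$ ($M{\left(U \right)} = \frac{U - 217 \sqrt{U}}{U + \left(24 \cdot \frac{1}{92} + U\right)} = \frac{U - 217 \sqrt{U}}{U + \left(\frac{6}{23} + U\right)} = \frac{U - 217 \sqrt{U}}{\frac{6}{23} + 2 U}$)
$M{\left(17 \right)} + 41441 = \frac{23 \left(17 - 217 \sqrt{17}\right)}{2 \left(3 + 23 \cdot 17\right)} + 41441 = \frac{23 \left(17 - 217 \sqrt{17}\right)}{2 \left(3 + 391\right)} + 41441 = \frac{23 \left(17 - 217 \sqrt{17}\right)}{2 \cdot 394} + 41441 = \frac{23}{2} \cdot \frac{1}{394} \left(17 - 217 \sqrt{17}\right) + 41441 = \left(\frac{391}{788} - \frac{4991 \sqrt{17}}{788}\right) + 41441 = \frac{32655899}{788} - \frac{4991 \sqrt{17}}{788}$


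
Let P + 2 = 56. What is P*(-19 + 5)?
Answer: -756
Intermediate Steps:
P = 54 (P = -2 + 56 = 54)
P*(-19 + 5) = 54*(-19 + 5) = 54*(-14) = -756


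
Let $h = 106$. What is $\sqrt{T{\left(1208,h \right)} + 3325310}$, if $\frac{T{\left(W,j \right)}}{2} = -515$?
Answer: $2 \sqrt{831070} \approx 1823.3$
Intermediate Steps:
$T{\left(W,j \right)} = -1030$ ($T{\left(W,j \right)} = 2 \left(-515\right) = -1030$)
$\sqrt{T{\left(1208,h \right)} + 3325310} = \sqrt{-1030 + 3325310} = \sqrt{3324280} = 2 \sqrt{831070}$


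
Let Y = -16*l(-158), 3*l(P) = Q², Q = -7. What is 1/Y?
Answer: -3/784 ≈ -0.0038265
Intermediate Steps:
l(P) = 49/3 (l(P) = (⅓)*(-7)² = (⅓)*49 = 49/3)
Y = -784/3 (Y = -16*49/3 = -784/3 ≈ -261.33)
1/Y = 1/(-784/3) = -3/784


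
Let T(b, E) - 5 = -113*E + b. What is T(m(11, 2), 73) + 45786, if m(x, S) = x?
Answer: 37553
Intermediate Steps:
T(b, E) = 5 + b - 113*E (T(b, E) = 5 + (-113*E + b) = 5 + (b - 113*E) = 5 + b - 113*E)
T(m(11, 2), 73) + 45786 = (5 + 11 - 113*73) + 45786 = (5 + 11 - 8249) + 45786 = -8233 + 45786 = 37553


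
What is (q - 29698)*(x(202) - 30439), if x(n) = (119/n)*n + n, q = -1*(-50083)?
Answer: -613955430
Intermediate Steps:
q = 50083
x(n) = 119 + n
(q - 29698)*(x(202) - 30439) = (50083 - 29698)*((119 + 202) - 30439) = 20385*(321 - 30439) = 20385*(-30118) = -613955430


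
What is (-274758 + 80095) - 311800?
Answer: -506463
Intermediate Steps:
(-274758 + 80095) - 311800 = -194663 - 311800 = -506463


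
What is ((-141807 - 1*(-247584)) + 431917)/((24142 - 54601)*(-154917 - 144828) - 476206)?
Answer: 537694/9129456749 ≈ 5.8897e-5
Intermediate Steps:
((-141807 - 1*(-247584)) + 431917)/((24142 - 54601)*(-154917 - 144828) - 476206) = ((-141807 + 247584) + 431917)/(-30459*(-299745) - 476206) = (105777 + 431917)/(9129932955 - 476206) = 537694/9129456749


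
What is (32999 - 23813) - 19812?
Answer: -10626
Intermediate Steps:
(32999 - 23813) - 19812 = 9186 - 19812 = -10626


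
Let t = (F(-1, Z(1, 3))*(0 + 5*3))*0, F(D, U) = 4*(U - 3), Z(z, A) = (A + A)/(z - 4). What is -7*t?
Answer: 0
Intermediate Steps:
Z(z, A) = 2*A/(-4 + z) (Z(z, A) = (2*A)/(-4 + z) = 2*A/(-4 + z))
F(D, U) = -12 + 4*U (F(D, U) = 4*(-3 + U) = -12 + 4*U)
t = 0 (t = ((-12 + 4*(2*3/(-4 + 1)))*(0 + 5*3))*0 = ((-12 + 4*(2*3/(-3)))*(0 + 15))*0 = ((-12 + 4*(2*3*(-⅓)))*15)*0 = ((-12 + 4*(-2))*15)*0 = ((-12 - 8)*15)*0 = -20*15*0 = -300*0 = 0)
-7*t = -7*0 = 0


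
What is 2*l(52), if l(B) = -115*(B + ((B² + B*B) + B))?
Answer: -1267760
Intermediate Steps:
l(B) = -230*B - 230*B² (l(B) = -115*(B + ((B² + B²) + B)) = -115*(B + (2*B² + B)) = -115*(B + (B + 2*B²)) = -115*(2*B + 2*B²) = -230*B - 230*B²)
2*l(52) = 2*(-230*52*(1 + 52)) = 2*(-230*52*53) = 2*(-633880) = -1267760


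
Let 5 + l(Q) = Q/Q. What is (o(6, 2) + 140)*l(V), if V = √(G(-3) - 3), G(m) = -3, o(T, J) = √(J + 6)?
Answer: -560 - 8*√2 ≈ -571.31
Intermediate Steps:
o(T, J) = √(6 + J)
V = I*√6 (V = √(-3 - 3) = √(-6) = I*√6 ≈ 2.4495*I)
l(Q) = -4 (l(Q) = -5 + Q/Q = -5 + 1 = -4)
(o(6, 2) + 140)*l(V) = (√(6 + 2) + 140)*(-4) = (√8 + 140)*(-4) = (2*√2 + 140)*(-4) = (140 + 2*√2)*(-4) = -560 - 8*√2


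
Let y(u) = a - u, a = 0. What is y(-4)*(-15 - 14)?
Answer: -116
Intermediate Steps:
y(u) = -u (y(u) = 0 - u = -u)
y(-4)*(-15 - 14) = (-1*(-4))*(-15 - 14) = 4*(-29) = -116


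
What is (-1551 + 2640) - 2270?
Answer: -1181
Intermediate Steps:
(-1551 + 2640) - 2270 = 1089 - 2270 = -1181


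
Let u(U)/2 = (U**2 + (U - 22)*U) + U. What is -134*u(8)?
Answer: 10720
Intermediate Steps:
u(U) = 2*U + 2*U**2 + 2*U*(-22 + U) (u(U) = 2*((U**2 + (U - 22)*U) + U) = 2*((U**2 + (-22 + U)*U) + U) = 2*((U**2 + U*(-22 + U)) + U) = 2*(U + U**2 + U*(-22 + U)) = 2*U + 2*U**2 + 2*U*(-22 + U))
-134*u(8) = -268*8*(-21 + 2*8) = -268*8*(-21 + 16) = -268*8*(-5) = -134*(-80) = 10720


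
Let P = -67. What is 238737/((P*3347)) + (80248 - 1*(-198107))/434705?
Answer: -8271867438/19496432309 ≈ -0.42428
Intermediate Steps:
238737/((P*3347)) + (80248 - 1*(-198107))/434705 = 238737/((-67*3347)) + (80248 - 1*(-198107))/434705 = 238737/(-224249) + (80248 + 198107)*(1/434705) = 238737*(-1/224249) + 278355*(1/434705) = -238737/224249 + 55671/86941 = -8271867438/19496432309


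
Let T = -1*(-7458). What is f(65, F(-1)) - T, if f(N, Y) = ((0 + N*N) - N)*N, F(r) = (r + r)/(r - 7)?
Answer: 262942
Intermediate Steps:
T = 7458
F(r) = 2*r/(-7 + r) (F(r) = (2*r)/(-7 + r) = 2*r/(-7 + r))
f(N, Y) = N*(N**2 - N) (f(N, Y) = ((0 + N**2) - N)*N = (N**2 - N)*N = N*(N**2 - N))
f(65, F(-1)) - T = 65**2*(-1 + 65) - 1*7458 = 4225*64 - 7458 = 270400 - 7458 = 262942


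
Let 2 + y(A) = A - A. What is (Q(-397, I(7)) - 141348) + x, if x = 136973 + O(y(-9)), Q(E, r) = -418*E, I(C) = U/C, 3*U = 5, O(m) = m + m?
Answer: 161567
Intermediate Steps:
y(A) = -2 (y(A) = -2 + (A - A) = -2 + 0 = -2)
O(m) = 2*m
U = 5/3 (U = (⅓)*5 = 5/3 ≈ 1.6667)
I(C) = 5/(3*C)
x = 136969 (x = 136973 + 2*(-2) = 136973 - 4 = 136969)
(Q(-397, I(7)) - 141348) + x = (-418*(-397) - 141348) + 136969 = (165946 - 141348) + 136969 = 24598 + 136969 = 161567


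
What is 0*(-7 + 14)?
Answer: 0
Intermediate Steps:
0*(-7 + 14) = 0*7 = 0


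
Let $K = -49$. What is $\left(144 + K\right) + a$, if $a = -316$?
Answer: $-221$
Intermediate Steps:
$\left(144 + K\right) + a = \left(144 - 49\right) - 316 = 95 - 316 = -221$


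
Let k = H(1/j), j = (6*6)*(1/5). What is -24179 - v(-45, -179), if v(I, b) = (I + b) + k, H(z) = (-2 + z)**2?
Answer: -31050169/1296 ≈ -23958.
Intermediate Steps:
j = 36/5 (j = 36*(1*(1/5)) = 36*(1/5) = 36/5 ≈ 7.2000)
k = 4489/1296 (k = (-2 + 1/(36/5))**2 = (-2 + 5/36)**2 = (-67/36)**2 = 4489/1296 ≈ 3.4637)
v(I, b) = 4489/1296 + I + b (v(I, b) = (I + b) + 4489/1296 = 4489/1296 + I + b)
-24179 - v(-45, -179) = -24179 - (4489/1296 - 45 - 179) = -24179 - 1*(-285815/1296) = -24179 + 285815/1296 = -31050169/1296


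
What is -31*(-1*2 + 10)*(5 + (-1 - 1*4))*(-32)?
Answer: 0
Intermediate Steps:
-31*(-1*2 + 10)*(5 + (-1 - 1*4))*(-32) = -31*(-2 + 10)*(5 + (-1 - 4))*(-32) = -248*(5 - 5)*(-32) = -248*0*(-32) = -31*0*(-32) = 0*(-32) = 0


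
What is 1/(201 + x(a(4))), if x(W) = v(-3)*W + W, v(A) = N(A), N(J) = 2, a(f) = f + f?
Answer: 1/225 ≈ 0.0044444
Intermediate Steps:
a(f) = 2*f
v(A) = 2
x(W) = 3*W (x(W) = 2*W + W = 3*W)
1/(201 + x(a(4))) = 1/(201 + 3*(2*4)) = 1/(201 + 3*8) = 1/(201 + 24) = 1/225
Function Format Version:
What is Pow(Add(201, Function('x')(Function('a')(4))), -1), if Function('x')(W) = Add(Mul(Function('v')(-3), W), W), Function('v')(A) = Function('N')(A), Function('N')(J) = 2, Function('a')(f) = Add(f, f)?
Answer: Rational(1, 225) ≈ 0.0044444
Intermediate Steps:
Function('a')(f) = Mul(2, f)
Function('v')(A) = 2
Function('x')(W) = Mul(3, W) (Function('x')(W) = Add(Mul(2, W), W) = Mul(3, W))
Pow(Add(201, Function('x')(Function('a')(4))), -1) = Pow(Add(201, Mul(3, Mul(2, 4))), -1) = Pow(Add(201, Mul(3, 8)), -1) = Pow(Add(201, 24), -1) = Pow(225, -1) = Rational(1, 225)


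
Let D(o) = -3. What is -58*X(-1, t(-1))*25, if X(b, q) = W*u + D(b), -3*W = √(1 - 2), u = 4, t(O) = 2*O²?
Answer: 4350 + 5800*I/3 ≈ 4350.0 + 1933.3*I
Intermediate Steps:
W = -I/3 (W = -√(1 - 2)/3 = -I/3 ≈ -0.33333*I)
X(b, q) = -3 - 4*I/3 (X(b, q) = -I/3*4 - 3 = -4*I/3 - 3 = -3 - 4*I/3)
-58*X(-1, t(-1))*25 = -58*(-3 - 4*I/3)*25 = (174 + 232*I/3)*25 = 4350 + 5800*I/3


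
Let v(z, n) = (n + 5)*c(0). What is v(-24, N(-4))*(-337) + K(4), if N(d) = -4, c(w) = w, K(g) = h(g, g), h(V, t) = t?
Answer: 4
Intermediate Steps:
K(g) = g
v(z, n) = 0 (v(z, n) = (n + 5)*0 = (5 + n)*0 = 0)
v(-24, N(-4))*(-337) + K(4) = 0*(-337) + 4 = 0 + 4 = 4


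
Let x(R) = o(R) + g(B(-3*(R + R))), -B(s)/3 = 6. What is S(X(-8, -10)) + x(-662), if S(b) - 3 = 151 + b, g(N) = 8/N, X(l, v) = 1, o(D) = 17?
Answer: 1544/9 ≈ 171.56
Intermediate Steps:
B(s) = -18 (B(s) = -3*6 = -18)
x(R) = 149/9 (x(R) = 17 + 8/(-18) = 17 + 8*(-1/18) = 17 - 4/9 = 149/9)
S(b) = 154 + b (S(b) = 3 + (151 + b) = 154 + b)
S(X(-8, -10)) + x(-662) = (154 + 1) + 149/9 = 155 + 149/9 = 1544/9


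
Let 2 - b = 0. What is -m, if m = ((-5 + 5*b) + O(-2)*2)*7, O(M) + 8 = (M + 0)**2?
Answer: 21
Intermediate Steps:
b = 2 (b = 2 - 1*0 = 2 + 0 = 2)
O(M) = -8 + M**2 (O(M) = -8 + (M + 0)**2 = -8 + M**2)
m = -21 (m = ((-5 + 5*2) + (-8 + (-2)**2)*2)*7 = ((-5 + 10) + (-8 + 4)*2)*7 = (5 - 4*2)*7 = (5 - 8)*7 = -3*7 = -21)
-m = -1*(-21) = 21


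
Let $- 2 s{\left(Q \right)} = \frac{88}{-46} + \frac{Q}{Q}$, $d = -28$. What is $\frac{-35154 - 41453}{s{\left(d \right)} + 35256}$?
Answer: $- \frac{3523922}{1621797} \approx -2.1729$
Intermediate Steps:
$s{\left(Q \right)} = \frac{21}{46}$ ($s{\left(Q \right)} = - \frac{\frac{88}{-46} + \frac{Q}{Q}}{2} = - \frac{88 \left(- \frac{1}{46}\right) + 1}{2} = - \frac{- \frac{44}{23} + 1}{2} = \left(- \frac{1}{2}\right) \left(- \frac{21}{23}\right) = \frac{21}{46}$)
$\frac{-35154 - 41453}{s{\left(d \right)} + 35256} = \frac{-35154 - 41453}{\frac{21}{46} + 35256} = - \frac{76607}{\frac{1621797}{46}} = \left(-76607\right) \frac{46}{1621797} = - \frac{3523922}{1621797}$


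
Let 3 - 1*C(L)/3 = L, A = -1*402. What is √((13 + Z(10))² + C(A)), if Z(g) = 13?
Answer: √1891 ≈ 43.486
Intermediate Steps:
A = -402
C(L) = 9 - 3*L
√((13 + Z(10))² + C(A)) = √((13 + 13)² + (9 - 3*(-402))) = √(26² + (9 + 1206)) = √(676 + 1215) = √1891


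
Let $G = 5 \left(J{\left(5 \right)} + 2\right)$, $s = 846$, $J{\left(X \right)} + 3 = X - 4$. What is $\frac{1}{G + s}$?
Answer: $\frac{1}{846} \approx 0.001182$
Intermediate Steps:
$J{\left(X \right)} = -7 + X$ ($J{\left(X \right)} = -3 + \left(X - 4\right) = -3 + \left(-4 + X\right) = -7 + X$)
$G = 0$ ($G = 5 \left(\left(-7 + 5\right) + 2\right) = 5 \left(-2 + 2\right) = 5 \cdot 0 = 0$)
$\frac{1}{G + s} = \frac{1}{0 + 846} = \frac{1}{846}$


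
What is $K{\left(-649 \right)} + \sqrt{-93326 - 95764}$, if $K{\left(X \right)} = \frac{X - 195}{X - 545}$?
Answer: $\frac{422}{597} + 3 i \sqrt{21010} \approx 0.70687 + 434.84 i$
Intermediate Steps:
$K{\left(X \right)} = \frac{-195 + X}{-545 + X}$
$K{\left(-649 \right)} + \sqrt{-93326 - 95764} = \frac{-195 - 649}{-545 - 649} + \sqrt{-93326 - 95764} = \frac{1}{-1194} \left(-844\right) + \sqrt{-189090} = \left(- \frac{1}{1194}\right) \left(-844\right) + 3 i \sqrt{21010} = \frac{422}{597} + 3 i \sqrt{21010}$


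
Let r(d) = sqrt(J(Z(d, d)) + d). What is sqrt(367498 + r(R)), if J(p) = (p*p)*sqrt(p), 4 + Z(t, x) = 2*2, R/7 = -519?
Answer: sqrt(367498 + I*sqrt(3633)) ≈ 606.22 + 0.05*I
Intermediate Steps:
R = -3633 (R = 7*(-519) = -3633)
Z(t, x) = 0 (Z(t, x) = -4 + 2*2 = -4 + 4 = 0)
J(p) = p**(5/2) (J(p) = p**2*sqrt(p) = p**(5/2))
r(d) = sqrt(d) (r(d) = sqrt(0**(5/2) + d) = sqrt(0 + d) = sqrt(d))
sqrt(367498 + r(R)) = sqrt(367498 + sqrt(-3633)) = sqrt(367498 + I*sqrt(3633))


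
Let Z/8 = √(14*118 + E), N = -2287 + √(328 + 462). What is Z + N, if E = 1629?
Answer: -2287 + √790 + 8*√3281 ≈ -1800.7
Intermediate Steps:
N = -2287 + √790 ≈ -2258.9
Z = 8*√3281 (Z = 8*√(14*118 + 1629) = 8*√(1652 + 1629) = 8*√3281 ≈ 458.24)
Z + N = 8*√3281 + (-2287 + √790) = -2287 + √790 + 8*√3281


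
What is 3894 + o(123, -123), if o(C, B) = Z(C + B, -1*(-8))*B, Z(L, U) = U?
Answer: 2910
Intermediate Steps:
o(C, B) = 8*B (o(C, B) = (-1*(-8))*B = 8*B)
3894 + o(123, -123) = 3894 + 8*(-123) = 3894 - 984 = 2910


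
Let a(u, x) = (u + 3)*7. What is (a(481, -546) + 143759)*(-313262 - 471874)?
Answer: -115530406992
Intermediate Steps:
a(u, x) = 21 + 7*u (a(u, x) = (3 + u)*7 = 21 + 7*u)
(a(481, -546) + 143759)*(-313262 - 471874) = ((21 + 7*481) + 143759)*(-313262 - 471874) = ((21 + 3367) + 143759)*(-785136) = (3388 + 143759)*(-785136) = 147147*(-785136) = -115530406992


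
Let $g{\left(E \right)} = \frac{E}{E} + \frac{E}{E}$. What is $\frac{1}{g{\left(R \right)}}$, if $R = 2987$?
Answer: $\frac{1}{2} \approx 0.5$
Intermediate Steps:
$g{\left(E \right)} = 2$ ($g{\left(E \right)} = 1 + 1 = 2$)
$\frac{1}{g{\left(R \right)}} = \frac{1}{2}$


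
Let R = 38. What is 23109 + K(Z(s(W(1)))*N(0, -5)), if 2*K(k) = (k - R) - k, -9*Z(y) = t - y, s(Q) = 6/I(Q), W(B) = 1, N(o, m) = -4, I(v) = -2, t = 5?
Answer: 23090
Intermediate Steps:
s(Q) = -3 (s(Q) = 6/(-2) = 6*(-1/2) = -3)
Z(y) = -5/9 + y/9 (Z(y) = -(5 - y)/9 = -5/9 + y/9)
K(k) = -19 (K(k) = ((k - 1*38) - k)/2 = ((k - 38) - k)/2 = ((-38 + k) - k)/2 = (1/2)*(-38) = -19)
23109 + K(Z(s(W(1)))*N(0, -5)) = 23109 - 19 = 23090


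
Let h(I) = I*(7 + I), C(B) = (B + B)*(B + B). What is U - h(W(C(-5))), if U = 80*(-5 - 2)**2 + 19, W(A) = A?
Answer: -6761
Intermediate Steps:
C(B) = 4*B**2 (C(B) = (2*B)*(2*B) = 4*B**2)
U = 3939 (U = 80*(-7)**2 + 19 = 80*49 + 19 = 3920 + 19 = 3939)
U - h(W(C(-5))) = 3939 - 4*(-5)**2*(7 + 4*(-5)**2) = 3939 - 4*25*(7 + 4*25) = 3939 - 100*(7 + 100) = 3939 - 100*107 = 3939 - 1*10700 = 3939 - 10700 = -6761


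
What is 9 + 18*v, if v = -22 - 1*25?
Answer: -837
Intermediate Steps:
v = -47 (v = -22 - 25 = -47)
9 + 18*v = 9 + 18*(-47) = 9 - 846 = -837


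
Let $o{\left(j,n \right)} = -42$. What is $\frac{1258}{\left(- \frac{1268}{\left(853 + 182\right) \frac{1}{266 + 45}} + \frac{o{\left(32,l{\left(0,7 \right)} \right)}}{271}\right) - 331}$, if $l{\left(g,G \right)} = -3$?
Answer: $- \frac{352850130}{199752313} \approx -1.7664$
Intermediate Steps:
$\frac{1258}{\left(- \frac{1268}{\left(853 + 182\right) \frac{1}{266 + 45}} + \frac{o{\left(32,l{\left(0,7 \right)} \right)}}{271}\right) - 331} = \frac{1258}{\left(- \frac{1268}{\left(853 + 182\right) \frac{1}{266 + 45}} - \frac{42}{271}\right) - 331} = \frac{1258}{\left(- \frac{1268}{1035 \cdot \frac{1}{311}} - \frac{42}{271}\right) + \left(-438 + 107\right)} = \frac{1258}{\left(- \frac{1268}{1035 \cdot \frac{1}{311}} - \frac{42}{271}\right) - 331} = \frac{1258}{\left(- \frac{1268}{\frac{1035}{311}} - \frac{42}{271}\right) - 331} = \frac{1258}{\left(\left(-1268\right) \frac{311}{1035} - \frac{42}{271}\right) - 331} = \frac{1258}{\left(- \frac{394348}{1035} - \frac{42}{271}\right) - 331} = \frac{1258}{- \frac{106911778}{280485} - 331} = \frac{1258}{- \frac{199752313}{280485}} = 1258 \left(- \frac{280485}{199752313}\right) = - \frac{352850130}{199752313}$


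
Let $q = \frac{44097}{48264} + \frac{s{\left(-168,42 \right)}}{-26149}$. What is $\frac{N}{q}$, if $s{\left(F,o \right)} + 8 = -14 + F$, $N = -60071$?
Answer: $- \frac{25270975362952}{387420871} \approx -65229.0$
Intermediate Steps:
$s{\left(F,o \right)} = -22 + F$ ($s{\left(F,o \right)} = -8 + \left(-14 + F\right) = -22 + F$)
$q = \frac{387420871}{420685112}$ ($q = \frac{44097}{48264} + \frac{-22 - 168}{-26149} = 44097 \cdot \frac{1}{48264} - - \frac{190}{26149} = \frac{14699}{16088} + \frac{190}{26149} = \frac{387420871}{420685112} \approx 0.92093$)
$\frac{N}{q} = - \frac{60071}{\frac{387420871}{420685112}} = \left(-60071\right) \frac{420685112}{387420871} = - \frac{25270975362952}{387420871}$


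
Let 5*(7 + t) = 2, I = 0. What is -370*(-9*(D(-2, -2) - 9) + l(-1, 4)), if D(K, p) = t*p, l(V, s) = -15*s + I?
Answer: 36186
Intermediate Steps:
t = -33/5 (t = -7 + (1/5)*2 = -7 + 2/5 = -33/5 ≈ -6.6000)
l(V, s) = -15*s (l(V, s) = -15*s + 0 = -15*s)
D(K, p) = -33*p/5
-370*(-9*(D(-2, -2) - 9) + l(-1, 4)) = -370*(-9*(-33/5*(-2) - 9) - 15*4) = -370*(-9*(66/5 - 9) - 60) = -370*(-9*21/5 - 60) = -370*(-189/5 - 60) = -370*(-489/5) = 36186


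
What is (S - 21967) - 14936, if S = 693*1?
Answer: -36210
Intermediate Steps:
S = 693
(S - 21967) - 14936 = (693 - 21967) - 14936 = -21274 - 14936 = -36210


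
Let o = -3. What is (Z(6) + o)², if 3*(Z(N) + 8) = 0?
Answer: 121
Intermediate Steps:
Z(N) = -8 (Z(N) = -8 + (⅓)*0 = -8 + 0 = -8)
(Z(6) + o)² = (-8 - 3)² = (-11)² = 121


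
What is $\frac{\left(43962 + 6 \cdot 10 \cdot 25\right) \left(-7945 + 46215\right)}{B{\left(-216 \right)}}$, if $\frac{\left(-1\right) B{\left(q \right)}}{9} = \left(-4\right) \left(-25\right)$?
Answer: $- \frac{28997179}{15} \approx -1.9331 \cdot 10^{6}$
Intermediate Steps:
$B{\left(q \right)} = -900$ ($B{\left(q \right)} = - 9 \left(\left(-4\right) \left(-25\right)\right) = \left(-9\right) 100 = -900$)
$\frac{\left(43962 + 6 \cdot 10 \cdot 25\right) \left(-7945 + 46215\right)}{B{\left(-216 \right)}} = \frac{\left(43962 + 6 \cdot 10 \cdot 25\right) \left(-7945 + 46215\right)}{-900} = \left(43962 + 60 \cdot 25\right) 38270 \left(- \frac{1}{900}\right) = \left(43962 + 1500\right) 38270 \left(- \frac{1}{900}\right) = 45462 \cdot 38270 \left(- \frac{1}{900}\right) = 1739830740 \left(- \frac{1}{900}\right) = - \frac{28997179}{15}$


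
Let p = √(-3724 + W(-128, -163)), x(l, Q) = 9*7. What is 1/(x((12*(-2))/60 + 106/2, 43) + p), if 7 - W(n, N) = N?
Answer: 63/7523 - I*√3554/7523 ≈ 0.0083743 - 0.0079244*I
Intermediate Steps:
W(n, N) = 7 - N
x(l, Q) = 63
p = I*√3554 (p = √(-3724 + (7 - 1*(-163))) = √(-3724 + (7 + 163)) = √(-3724 + 170) = √(-3554) = I*√3554 ≈ 59.615*I)
1/(x((12*(-2))/60 + 106/2, 43) + p) = 1/(63 + I*√3554)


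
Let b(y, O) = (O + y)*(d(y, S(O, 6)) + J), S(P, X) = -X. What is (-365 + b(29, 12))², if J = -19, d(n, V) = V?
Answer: 1932100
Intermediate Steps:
b(y, O) = -25*O - 25*y (b(y, O) = (O + y)*(-1*6 - 19) = (O + y)*(-6 - 19) = (O + y)*(-25) = -25*O - 25*y)
(-365 + b(29, 12))² = (-365 + (-25*12 - 25*29))² = (-365 + (-300 - 725))² = (-365 - 1025)² = (-1390)² = 1932100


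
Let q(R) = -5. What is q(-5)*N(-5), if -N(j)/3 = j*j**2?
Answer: -1875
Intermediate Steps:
N(j) = -3*j**3 (N(j) = -3*j*j**2 = -3*j**3)
q(-5)*N(-5) = -(-15)*(-5)**3 = -(-15)*(-125) = -5*375 = -1875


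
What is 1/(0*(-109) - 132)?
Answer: -1/132 ≈ -0.0075758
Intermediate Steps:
1/(0*(-109) - 132) = 1/(0 - 132) = 1/(-132) = -1/132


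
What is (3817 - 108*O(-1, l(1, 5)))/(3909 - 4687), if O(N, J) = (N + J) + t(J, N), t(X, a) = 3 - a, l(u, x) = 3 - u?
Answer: -3277/778 ≈ -4.2121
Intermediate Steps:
O(N, J) = 3 + J (O(N, J) = (N + J) + (3 - N) = (J + N) + (3 - N) = 3 + J)
(3817 - 108*O(-1, l(1, 5)))/(3909 - 4687) = (3817 - 108*(3 + (3 - 1*1)))/(3909 - 4687) = (3817 - 108*(3 + (3 - 1)))/(-778) = (3817 - 108*(3 + 2))*(-1/778) = (3817 - 108*5)*(-1/778) = (3817 - 540)*(-1/778) = 3277*(-1/778) = -3277/778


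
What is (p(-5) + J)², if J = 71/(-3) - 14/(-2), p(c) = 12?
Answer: 196/9 ≈ 21.778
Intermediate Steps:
J = -50/3 (J = 71*(-⅓) - 14*(-½) = -71/3 + 7 = -50/3 ≈ -16.667)
(p(-5) + J)² = (12 - 50/3)² = (-14/3)² = 196/9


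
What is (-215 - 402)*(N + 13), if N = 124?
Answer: -84529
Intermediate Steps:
(-215 - 402)*(N + 13) = (-215 - 402)*(124 + 13) = -617*137 = -84529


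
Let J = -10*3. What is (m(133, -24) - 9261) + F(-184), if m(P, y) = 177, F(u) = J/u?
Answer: -835713/92 ≈ -9083.8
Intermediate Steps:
J = -30
F(u) = -30/u
(m(133, -24) - 9261) + F(-184) = (177 - 9261) - 30/(-184) = -9084 - 30*(-1/184) = -9084 + 15/92 = -835713/92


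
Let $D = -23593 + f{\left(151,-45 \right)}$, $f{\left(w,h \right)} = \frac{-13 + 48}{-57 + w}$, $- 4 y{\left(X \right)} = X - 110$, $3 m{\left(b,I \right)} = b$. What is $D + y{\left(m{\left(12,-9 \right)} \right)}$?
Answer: $- \frac{1107608}{47} \approx -23566.0$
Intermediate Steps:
$m{\left(b,I \right)} = \frac{b}{3}$
$y{\left(X \right)} = \frac{55}{2} - \frac{X}{4}$ ($y{\left(X \right)} = - \frac{X - 110}{4} = - \frac{-110 + X}{4} = \frac{55}{2} - \frac{X}{4}$)
$f{\left(w,h \right)} = \frac{35}{-57 + w}$
$D = - \frac{2217707}{94}$ ($D = -23593 + \frac{35}{-57 + 151} = -23593 + \frac{35}{94} = - \frac{2217707}{94} \approx -23593.0$)
$D + y{\left(m{\left(12,-9 \right)} \right)} = - \frac{2217707}{94} + \left(\frac{55}{2} - \frac{\frac{1}{3} \cdot 12}{4}\right) = - \frac{2217707}{94} + \left(\frac{55}{2} - 1\right) = - \frac{2217707}{94} + \frac{53}{2} = - \frac{1107608}{47}$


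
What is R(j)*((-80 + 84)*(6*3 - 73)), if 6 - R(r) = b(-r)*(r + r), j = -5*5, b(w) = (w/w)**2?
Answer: -12320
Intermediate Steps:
b(w) = 1 (b(w) = 1**2 = 1)
j = -25
R(r) = 6 - 2*r (R(r) = 6 - (r + r) = 6 - 2*r)
R(j)*((-80 + 84)*(6*3 - 73)) = (6 - 2*(-25))*((-80 + 84)*(6*3 - 73)) = (6 + 50)*(4*(18 - 73)) = 56*(4*(-55)) = 56*(-220) = -12320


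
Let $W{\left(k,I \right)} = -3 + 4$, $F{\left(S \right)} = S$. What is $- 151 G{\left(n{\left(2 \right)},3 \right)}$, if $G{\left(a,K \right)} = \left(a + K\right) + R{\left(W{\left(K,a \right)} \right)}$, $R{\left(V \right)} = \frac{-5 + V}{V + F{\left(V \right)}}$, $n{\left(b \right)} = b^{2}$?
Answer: $-755$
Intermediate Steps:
$W{\left(k,I \right)} = 1$
$R{\left(V \right)} = \frac{-5 + V}{2 V}$ ($R{\left(V \right)} = \frac{-5 + V}{V + V} = \frac{-5 + V}{2 V}$)
$G{\left(a,K \right)} = -2 + K + a$ ($G{\left(a,K \right)} = \left(a + K\right) + \frac{-5 + 1}{2 \cdot 1} = \left(K + a\right) + \frac{1}{2} \cdot 1 \left(-4\right) = \left(K + a\right) - 2 = -2 + K + a$)
$- 151 G{\left(n{\left(2 \right)},3 \right)} = - 151 \left(-2 + 3 + 2^{2}\right) = - 151 \left(-2 + 3 + 4\right) = \left(-151\right) 5 = -755$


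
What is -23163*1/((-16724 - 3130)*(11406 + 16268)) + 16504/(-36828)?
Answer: -228344365/509589036 ≈ -0.44810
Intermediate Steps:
-23163*1/((-16724 - 3130)*(11406 + 16268)) + 16504/(-36828) = -23163/(27674*(-19854)) + 16504*(-1/36828) = -23163/(-549439596) - 4126/9207 = -23163*(-1/549439596) - 4126/9207 = 7/166044 - 4126/9207 = -228344365/509589036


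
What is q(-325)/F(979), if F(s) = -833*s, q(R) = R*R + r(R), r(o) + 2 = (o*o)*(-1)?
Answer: 2/815507 ≈ 2.4525e-6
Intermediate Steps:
r(o) = -2 - o² (r(o) = -2 + (o*o)*(-1) = -2 + o²*(-1) = -2 - o²)
q(R) = -2 (q(R) = R*R + (-2 - R²) = R² + (-2 - R²) = -2)
q(-325)/F(979) = -2/((-833*979)) = -2/(-815507) = -2*(-1/815507) = 2/815507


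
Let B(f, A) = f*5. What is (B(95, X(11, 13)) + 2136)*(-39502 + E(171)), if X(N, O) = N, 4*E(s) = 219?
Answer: -411987079/4 ≈ -1.0300e+8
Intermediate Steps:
E(s) = 219/4 (E(s) = (¼)*219 = 219/4)
B(f, A) = 5*f
(B(95, X(11, 13)) + 2136)*(-39502 + E(171)) = (5*95 + 2136)*(-39502 + 219/4) = (475 + 2136)*(-157789/4) = 2611*(-157789/4) = -411987079/4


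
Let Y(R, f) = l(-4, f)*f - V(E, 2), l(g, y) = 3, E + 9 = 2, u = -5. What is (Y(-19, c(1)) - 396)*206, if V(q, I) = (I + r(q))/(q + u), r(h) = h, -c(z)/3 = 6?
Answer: -556715/6 ≈ -92786.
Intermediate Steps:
E = -7 (E = -9 + 2 = -7)
c(z) = -18 (c(z) = -3*6 = -18)
V(q, I) = (I + q)/(-5 + q) (V(q, I) = (I + q)/(q - 5) = (I + q)/(-5 + q))
Y(R, f) = -5/12 + 3*f (Y(R, f) = 3*f - (2 - 7)/(-5 - 7) = 3*f - (-5)/(-12) = 3*f - (-1)*(-5)/12 = 3*f - 1*5/12 = 3*f - 5/12 = -5/12 + 3*f)
(Y(-19, c(1)) - 396)*206 = ((-5/12 + 3*(-18)) - 396)*206 = ((-5/12 - 54) - 396)*206 = (-653/12 - 396)*206 = -5405/12*206 = -556715/6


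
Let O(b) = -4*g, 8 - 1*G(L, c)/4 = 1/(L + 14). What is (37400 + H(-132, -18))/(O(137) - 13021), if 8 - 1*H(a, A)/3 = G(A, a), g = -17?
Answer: -37325/12953 ≈ -2.8816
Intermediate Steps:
G(L, c) = 32 - 4/(14 + L) (G(L, c) = 32 - 4/(L + 14) = 32 - 4/(14 + L))
H(a, A) = 24 - 12*(111 + 8*A)/(14 + A)
O(b) = 68 (O(b) = -4*(-17) = 68)
(37400 + H(-132, -18))/(O(137) - 13021) = (37400 + 12*(-83 - 6*(-18))/(14 - 18))/(68 - 13021) = (37400 + 12*(-83 + 108)/(-4))/(-12953) = (37400 + 12*(-1/4)*25)*(-1/12953) = (37400 - 75)*(-1/12953) = 37325*(-1/12953) = -37325/12953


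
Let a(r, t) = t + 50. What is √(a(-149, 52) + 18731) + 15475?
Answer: 15475 + √18833 ≈ 15612.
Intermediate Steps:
a(r, t) = 50 + t
√(a(-149, 52) + 18731) + 15475 = √((50 + 52) + 18731) + 15475 = √(102 + 18731) + 15475 = √18833 + 15475 = 15475 + √18833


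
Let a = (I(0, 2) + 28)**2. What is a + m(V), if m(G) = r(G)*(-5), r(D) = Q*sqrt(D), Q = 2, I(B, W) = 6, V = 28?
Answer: 1156 - 20*sqrt(7) ≈ 1103.1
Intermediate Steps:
a = 1156 (a = (6 + 28)**2 = 34**2 = 1156)
r(D) = 2*sqrt(D)
m(G) = -10*sqrt(G) (m(G) = (2*sqrt(G))*(-5) = -10*sqrt(G))
a + m(V) = 1156 - 20*sqrt(7)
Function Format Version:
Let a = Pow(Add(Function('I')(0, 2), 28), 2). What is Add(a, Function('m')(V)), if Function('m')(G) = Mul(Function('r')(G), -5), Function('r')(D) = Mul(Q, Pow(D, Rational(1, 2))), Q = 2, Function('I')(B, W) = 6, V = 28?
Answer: Add(1156, Mul(-20, Pow(7, Rational(1, 2)))) ≈ 1103.1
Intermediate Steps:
a = 1156 (a = Pow(Add(6, 28), 2) = Pow(34, 2) = 1156)
Function('r')(D) = Mul(2, Pow(D, Rational(1, 2)))
Function('m')(G) = Mul(-10, Pow(G, Rational(1, 2))) (Function('m')(G) = Mul(Mul(2, Pow(G, Rational(1, 2))), -5) = Mul(-10, Pow(G, Rational(1, 2))))
Add(a, Function('m')(V)) = Add(1156, Mul(-10, Pow(28, Rational(1, 2)))) = Add(1156, Mul(-10, Mul(2, Pow(7, Rational(1, 2))))) = Add(1156, Mul(-20, Pow(7, Rational(1, 2))))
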